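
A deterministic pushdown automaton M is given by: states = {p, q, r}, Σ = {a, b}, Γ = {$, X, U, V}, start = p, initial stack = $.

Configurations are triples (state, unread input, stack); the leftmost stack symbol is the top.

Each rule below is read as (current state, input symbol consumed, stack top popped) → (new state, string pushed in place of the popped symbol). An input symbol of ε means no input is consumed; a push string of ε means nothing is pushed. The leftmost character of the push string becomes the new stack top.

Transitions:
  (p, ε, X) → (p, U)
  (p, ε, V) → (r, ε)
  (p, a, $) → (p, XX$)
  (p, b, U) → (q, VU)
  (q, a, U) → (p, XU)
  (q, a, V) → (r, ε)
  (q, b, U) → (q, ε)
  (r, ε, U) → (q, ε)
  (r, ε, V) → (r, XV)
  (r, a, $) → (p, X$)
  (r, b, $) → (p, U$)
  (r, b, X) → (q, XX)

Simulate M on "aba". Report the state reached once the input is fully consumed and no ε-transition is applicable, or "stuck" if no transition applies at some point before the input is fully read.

(p, aba, $)
  read a, top $: go to p, push XX$ → (p, ba, XX$)
  ε-move, top X: go to p, push U → (p, ba, UX$)
  read b, top U: go to q, push VU → (q, a, VUX$)
  read a, top V: go to r, push ε → (r, ε, UX$)
  ε-move, top U: go to q, push ε → (q, ε, X$)
All input consumed; M is in state q.

q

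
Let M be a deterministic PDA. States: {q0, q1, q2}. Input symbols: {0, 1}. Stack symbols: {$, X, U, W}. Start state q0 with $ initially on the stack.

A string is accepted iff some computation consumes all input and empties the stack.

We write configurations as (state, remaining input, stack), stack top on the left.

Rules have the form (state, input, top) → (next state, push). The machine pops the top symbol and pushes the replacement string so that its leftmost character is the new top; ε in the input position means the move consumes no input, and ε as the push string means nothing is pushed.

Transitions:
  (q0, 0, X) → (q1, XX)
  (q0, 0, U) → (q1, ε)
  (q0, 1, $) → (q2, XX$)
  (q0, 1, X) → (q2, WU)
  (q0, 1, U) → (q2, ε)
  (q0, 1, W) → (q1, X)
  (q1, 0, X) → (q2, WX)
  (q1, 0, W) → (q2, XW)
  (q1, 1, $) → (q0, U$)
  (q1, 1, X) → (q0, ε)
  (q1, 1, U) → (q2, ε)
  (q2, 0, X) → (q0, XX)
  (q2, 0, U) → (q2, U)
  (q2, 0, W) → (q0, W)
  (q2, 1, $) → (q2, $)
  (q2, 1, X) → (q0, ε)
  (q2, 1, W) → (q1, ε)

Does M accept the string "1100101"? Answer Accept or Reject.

(q0, 1100101, $)
  read 1, top $: go to q2, push XX$ → (q2, 100101, XX$)
  read 1, top X: go to q0, push ε → (q0, 00101, X$)
  read 0, top X: go to q1, push XX → (q1, 0101, XX$)
  read 0, top X: go to q2, push WX → (q2, 101, WXX$)
  read 1, top W: go to q1, push ε → (q1, 01, XX$)
  read 0, top X: go to q2, push WX → (q2, 1, WXX$)
  read 1, top W: go to q1, push ε → (q1, ε, XX$)
All input consumed; stack is XX$, not empty, and no further ε-move applies.

Reject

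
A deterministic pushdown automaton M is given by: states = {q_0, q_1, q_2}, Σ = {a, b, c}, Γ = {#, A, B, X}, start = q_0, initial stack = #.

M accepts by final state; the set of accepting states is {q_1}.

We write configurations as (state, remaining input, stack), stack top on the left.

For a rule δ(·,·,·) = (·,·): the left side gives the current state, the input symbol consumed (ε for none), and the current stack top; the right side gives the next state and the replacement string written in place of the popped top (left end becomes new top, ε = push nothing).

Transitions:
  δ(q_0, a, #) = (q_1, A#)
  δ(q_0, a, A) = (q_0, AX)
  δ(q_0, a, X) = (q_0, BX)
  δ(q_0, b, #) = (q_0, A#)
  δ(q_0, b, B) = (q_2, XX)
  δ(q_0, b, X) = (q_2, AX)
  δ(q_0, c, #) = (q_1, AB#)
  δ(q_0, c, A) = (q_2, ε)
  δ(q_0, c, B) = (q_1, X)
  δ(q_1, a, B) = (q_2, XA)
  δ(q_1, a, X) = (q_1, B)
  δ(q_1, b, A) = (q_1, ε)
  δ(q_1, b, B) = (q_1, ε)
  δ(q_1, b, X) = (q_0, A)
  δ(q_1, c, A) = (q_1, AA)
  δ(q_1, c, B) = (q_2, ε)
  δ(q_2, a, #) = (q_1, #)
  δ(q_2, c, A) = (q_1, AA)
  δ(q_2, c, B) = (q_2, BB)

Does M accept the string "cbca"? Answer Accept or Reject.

(q_0, cbca, #)
  read c, top #: go to q_1, push AB# → (q_1, bca, AB#)
  read b, top A: go to q_1, push ε → (q_1, ca, B#)
  read c, top B: go to q_2, push ε → (q_2, a, #)
  read a, top #: go to q_1, push # → (q_1, ε, #)
All input consumed; state q_1 ∈ F.

Accept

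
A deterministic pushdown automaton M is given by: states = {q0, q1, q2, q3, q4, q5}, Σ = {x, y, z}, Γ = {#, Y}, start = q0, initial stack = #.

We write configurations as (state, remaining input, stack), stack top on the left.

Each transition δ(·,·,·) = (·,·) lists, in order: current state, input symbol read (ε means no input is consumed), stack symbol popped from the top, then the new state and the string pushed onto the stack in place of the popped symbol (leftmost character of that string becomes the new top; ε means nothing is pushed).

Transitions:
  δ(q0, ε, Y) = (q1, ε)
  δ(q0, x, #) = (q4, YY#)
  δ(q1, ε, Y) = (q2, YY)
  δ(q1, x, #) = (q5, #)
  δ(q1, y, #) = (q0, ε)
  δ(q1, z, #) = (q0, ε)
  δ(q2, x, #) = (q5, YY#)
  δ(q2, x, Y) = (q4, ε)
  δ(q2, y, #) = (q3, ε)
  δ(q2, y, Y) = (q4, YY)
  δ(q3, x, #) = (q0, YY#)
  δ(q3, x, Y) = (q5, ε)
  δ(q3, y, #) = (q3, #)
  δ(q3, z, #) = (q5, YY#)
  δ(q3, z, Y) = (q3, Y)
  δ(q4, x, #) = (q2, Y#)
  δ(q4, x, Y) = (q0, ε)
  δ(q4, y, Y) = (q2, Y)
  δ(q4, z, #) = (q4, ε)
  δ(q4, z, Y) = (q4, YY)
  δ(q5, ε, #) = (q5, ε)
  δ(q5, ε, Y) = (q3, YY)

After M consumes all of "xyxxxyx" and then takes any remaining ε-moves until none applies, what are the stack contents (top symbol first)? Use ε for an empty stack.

(q0, xyxxxyx, #) ⊢ (q4, yxxxyx, YY#) ⊢ (q2, xxxyx, YY#) ⊢ (q4, xxyx, Y#) ⊢ (q0, xyx, #) ⊢ (q4, yx, YY#) ⊢ (q2, x, YY#) ⊢ (q4, ε, Y#)
All input consumed in state q4 with stack Y#.

Y#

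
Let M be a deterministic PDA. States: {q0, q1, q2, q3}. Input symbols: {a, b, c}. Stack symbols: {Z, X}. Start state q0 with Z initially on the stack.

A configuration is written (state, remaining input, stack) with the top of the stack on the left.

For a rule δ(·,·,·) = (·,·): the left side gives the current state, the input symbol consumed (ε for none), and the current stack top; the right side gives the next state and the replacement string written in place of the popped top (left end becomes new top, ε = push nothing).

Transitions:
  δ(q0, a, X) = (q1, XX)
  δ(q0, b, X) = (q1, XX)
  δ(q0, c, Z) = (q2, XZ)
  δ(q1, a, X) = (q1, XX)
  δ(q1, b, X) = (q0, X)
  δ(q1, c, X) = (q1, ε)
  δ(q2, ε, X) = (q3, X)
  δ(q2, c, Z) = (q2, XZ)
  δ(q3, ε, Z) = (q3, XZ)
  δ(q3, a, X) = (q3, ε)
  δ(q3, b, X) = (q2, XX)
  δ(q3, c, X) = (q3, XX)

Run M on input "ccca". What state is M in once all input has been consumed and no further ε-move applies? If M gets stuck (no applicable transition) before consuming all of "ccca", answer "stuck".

(q0, ccca, Z) ⊢ (q2, cca, XZ) ⊢ (q3, cca, XZ) ⊢ (q3, ca, XXZ) ⊢ (q3, a, XXXZ) ⊢ (q3, ε, XXZ)
All input consumed; M is in state q3.

q3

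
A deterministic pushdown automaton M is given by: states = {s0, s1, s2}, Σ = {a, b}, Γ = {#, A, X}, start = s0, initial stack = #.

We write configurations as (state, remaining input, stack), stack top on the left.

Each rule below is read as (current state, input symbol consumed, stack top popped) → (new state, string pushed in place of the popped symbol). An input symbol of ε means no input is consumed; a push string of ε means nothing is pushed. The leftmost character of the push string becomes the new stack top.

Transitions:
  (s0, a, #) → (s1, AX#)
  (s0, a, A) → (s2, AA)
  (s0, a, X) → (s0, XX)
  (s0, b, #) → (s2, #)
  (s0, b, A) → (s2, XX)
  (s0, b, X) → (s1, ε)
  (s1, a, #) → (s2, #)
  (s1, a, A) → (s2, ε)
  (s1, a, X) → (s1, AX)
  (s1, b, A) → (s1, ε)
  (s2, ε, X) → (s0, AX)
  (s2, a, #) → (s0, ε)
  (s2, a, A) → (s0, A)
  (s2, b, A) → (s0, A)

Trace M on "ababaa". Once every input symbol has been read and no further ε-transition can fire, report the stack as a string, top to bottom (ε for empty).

(s0, ababaa, #)
  read a, top #: go to s1, push AX# → (s1, babaa, AX#)
  read b, top A: go to s1, push ε → (s1, abaa, X#)
  read a, top X: go to s1, push AX → (s1, baa, AX#)
  read b, top A: go to s1, push ε → (s1, aa, X#)
  read a, top X: go to s1, push AX → (s1, a, AX#)
  read a, top A: go to s2, push ε → (s2, ε, X#)
  ε-move, top X: go to s0, push AX → (s0, ε, AX#)
All input consumed in state s0 with stack AX#.

AX#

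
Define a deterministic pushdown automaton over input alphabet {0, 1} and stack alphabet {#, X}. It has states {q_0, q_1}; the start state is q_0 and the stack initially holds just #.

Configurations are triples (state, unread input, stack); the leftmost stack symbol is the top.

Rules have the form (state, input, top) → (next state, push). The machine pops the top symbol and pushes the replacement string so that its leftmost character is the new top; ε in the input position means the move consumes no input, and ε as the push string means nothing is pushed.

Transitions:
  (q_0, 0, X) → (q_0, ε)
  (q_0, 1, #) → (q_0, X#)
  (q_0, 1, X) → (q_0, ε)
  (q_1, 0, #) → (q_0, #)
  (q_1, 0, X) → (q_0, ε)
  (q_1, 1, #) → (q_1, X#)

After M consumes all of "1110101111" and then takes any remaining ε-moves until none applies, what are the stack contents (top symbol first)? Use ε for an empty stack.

#

(q_0, 1110101111, #)
  read 1, top #: go to q_0, push X# → (q_0, 110101111, X#)
  read 1, top X: go to q_0, push ε → (q_0, 10101111, #)
  read 1, top #: go to q_0, push X# → (q_0, 0101111, X#)
  read 0, top X: go to q_0, push ε → (q_0, 101111, #)
  read 1, top #: go to q_0, push X# → (q_0, 01111, X#)
  read 0, top X: go to q_0, push ε → (q_0, 1111, #)
  read 1, top #: go to q_0, push X# → (q_0, 111, X#)
  read 1, top X: go to q_0, push ε → (q_0, 11, #)
  read 1, top #: go to q_0, push X# → (q_0, 1, X#)
  read 1, top X: go to q_0, push ε → (q_0, ε, #)
All input consumed in state q_0 with stack #.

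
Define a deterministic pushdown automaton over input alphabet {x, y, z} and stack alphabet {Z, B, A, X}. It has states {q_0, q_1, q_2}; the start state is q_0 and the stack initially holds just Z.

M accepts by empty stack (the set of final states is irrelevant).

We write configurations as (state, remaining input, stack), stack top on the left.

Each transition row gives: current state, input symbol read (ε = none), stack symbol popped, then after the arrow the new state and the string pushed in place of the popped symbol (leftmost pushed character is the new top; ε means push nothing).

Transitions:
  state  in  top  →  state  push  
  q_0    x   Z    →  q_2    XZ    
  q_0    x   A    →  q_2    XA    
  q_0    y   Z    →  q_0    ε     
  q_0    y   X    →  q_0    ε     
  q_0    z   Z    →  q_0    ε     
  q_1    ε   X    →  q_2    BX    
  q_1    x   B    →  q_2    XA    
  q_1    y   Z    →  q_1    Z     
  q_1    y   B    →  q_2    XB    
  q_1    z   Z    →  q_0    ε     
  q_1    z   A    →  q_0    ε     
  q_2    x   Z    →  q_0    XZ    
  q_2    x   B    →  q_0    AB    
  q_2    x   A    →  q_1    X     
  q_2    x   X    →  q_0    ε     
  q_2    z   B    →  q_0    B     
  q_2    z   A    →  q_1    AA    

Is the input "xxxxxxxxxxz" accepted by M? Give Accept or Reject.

(q_0, xxxxxxxxxxz, Z)
  read x, top Z: go to q_2, push XZ → (q_2, xxxxxxxxxz, XZ)
  read x, top X: go to q_0, push ε → (q_0, xxxxxxxxz, Z)
  read x, top Z: go to q_2, push XZ → (q_2, xxxxxxxz, XZ)
  read x, top X: go to q_0, push ε → (q_0, xxxxxxz, Z)
  read x, top Z: go to q_2, push XZ → (q_2, xxxxxz, XZ)
  read x, top X: go to q_0, push ε → (q_0, xxxxz, Z)
  read x, top Z: go to q_2, push XZ → (q_2, xxxz, XZ)
  read x, top X: go to q_0, push ε → (q_0, xxz, Z)
  read x, top Z: go to q_2, push XZ → (q_2, xz, XZ)
  read x, top X: go to q_0, push ε → (q_0, z, Z)
  read z, top Z: go to q_0, push ε → (q_0, ε, ε)
All input consumed and the stack is empty.

Accept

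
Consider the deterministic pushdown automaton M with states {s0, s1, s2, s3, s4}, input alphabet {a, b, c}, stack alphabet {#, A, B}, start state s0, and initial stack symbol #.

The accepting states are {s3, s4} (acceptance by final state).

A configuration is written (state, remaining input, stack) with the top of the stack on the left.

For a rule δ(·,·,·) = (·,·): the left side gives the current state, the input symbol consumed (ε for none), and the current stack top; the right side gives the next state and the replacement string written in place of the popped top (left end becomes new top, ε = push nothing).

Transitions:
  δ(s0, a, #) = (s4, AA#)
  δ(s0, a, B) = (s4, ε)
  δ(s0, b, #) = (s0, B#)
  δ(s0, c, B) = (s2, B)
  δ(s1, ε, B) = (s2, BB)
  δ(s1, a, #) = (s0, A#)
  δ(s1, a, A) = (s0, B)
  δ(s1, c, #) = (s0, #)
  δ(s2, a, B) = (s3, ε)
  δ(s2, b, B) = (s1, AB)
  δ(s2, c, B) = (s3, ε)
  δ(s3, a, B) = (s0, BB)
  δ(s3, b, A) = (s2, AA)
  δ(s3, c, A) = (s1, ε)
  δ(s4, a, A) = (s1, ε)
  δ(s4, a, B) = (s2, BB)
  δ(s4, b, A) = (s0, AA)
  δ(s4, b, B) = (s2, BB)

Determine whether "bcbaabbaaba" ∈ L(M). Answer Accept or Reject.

(s0, bcbaabbaaba, #)
  read b, top #: go to s0, push B# → (s0, cbaabbaaba, B#)
  read c, top B: go to s2, push B → (s2, baabbaaba, B#)
  read b, top B: go to s1, push AB → (s1, aabbaaba, AB#)
  read a, top A: go to s0, push B → (s0, abbaaba, BB#)
  read a, top B: go to s4, push ε → (s4, bbaaba, B#)
  read b, top B: go to s2, push BB → (s2, baaba, BB#)
  read b, top B: go to s1, push AB → (s1, aaba, ABB#)
  read a, top A: go to s0, push B → (s0, aba, BBB#)
  read a, top B: go to s4, push ε → (s4, ba, BB#)
  read b, top B: go to s2, push BB → (s2, a, BBB#)
  read a, top B: go to s3, push ε → (s3, ε, BB#)
All input consumed; state s3 ∈ F.

Accept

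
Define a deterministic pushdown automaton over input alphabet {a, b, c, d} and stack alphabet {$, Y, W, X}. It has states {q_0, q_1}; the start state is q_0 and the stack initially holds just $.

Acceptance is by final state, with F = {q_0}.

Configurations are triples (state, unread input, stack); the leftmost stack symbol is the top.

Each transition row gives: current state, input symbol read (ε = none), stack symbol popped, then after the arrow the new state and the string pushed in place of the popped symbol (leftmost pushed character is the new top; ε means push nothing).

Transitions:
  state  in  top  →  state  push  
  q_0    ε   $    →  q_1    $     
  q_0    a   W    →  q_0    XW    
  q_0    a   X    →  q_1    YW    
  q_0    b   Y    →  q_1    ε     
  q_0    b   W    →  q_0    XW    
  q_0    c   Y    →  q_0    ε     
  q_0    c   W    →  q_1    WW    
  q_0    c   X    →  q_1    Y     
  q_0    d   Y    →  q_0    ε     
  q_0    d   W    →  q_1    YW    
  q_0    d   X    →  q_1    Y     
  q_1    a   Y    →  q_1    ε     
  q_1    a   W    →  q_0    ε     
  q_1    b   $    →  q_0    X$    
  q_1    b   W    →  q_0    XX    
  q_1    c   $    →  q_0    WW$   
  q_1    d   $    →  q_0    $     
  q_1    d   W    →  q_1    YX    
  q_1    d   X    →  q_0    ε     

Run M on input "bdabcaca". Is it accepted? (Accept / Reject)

Accept

(q_0, bdabcaca, $)
  ε-move, top $: go to q_1, push $ → (q_1, bdabcaca, $)
  read b, top $: go to q_0, push X$ → (q_0, dabcaca, X$)
  read d, top X: go to q_1, push Y → (q_1, abcaca, Y$)
  read a, top Y: go to q_1, push ε → (q_1, bcaca, $)
  read b, top $: go to q_0, push X$ → (q_0, caca, X$)
  read c, top X: go to q_1, push Y → (q_1, aca, Y$)
  read a, top Y: go to q_1, push ε → (q_1, ca, $)
  read c, top $: go to q_0, push WW$ → (q_0, a, WW$)
  read a, top W: go to q_0, push XW → (q_0, ε, XWW$)
All input consumed; state q_0 ∈ F.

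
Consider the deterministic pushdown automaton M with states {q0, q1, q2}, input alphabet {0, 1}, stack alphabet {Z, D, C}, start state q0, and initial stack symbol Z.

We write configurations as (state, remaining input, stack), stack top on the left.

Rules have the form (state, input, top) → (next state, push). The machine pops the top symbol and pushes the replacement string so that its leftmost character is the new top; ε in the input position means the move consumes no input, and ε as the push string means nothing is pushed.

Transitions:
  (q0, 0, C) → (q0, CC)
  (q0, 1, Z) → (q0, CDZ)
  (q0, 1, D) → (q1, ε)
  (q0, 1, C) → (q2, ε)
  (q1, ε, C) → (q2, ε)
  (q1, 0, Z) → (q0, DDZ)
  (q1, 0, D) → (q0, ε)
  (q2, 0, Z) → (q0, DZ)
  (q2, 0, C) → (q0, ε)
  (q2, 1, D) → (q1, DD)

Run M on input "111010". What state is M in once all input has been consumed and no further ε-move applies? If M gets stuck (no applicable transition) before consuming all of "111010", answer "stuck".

q0

(q0, 111010, Z) ⊢ (q0, 11010, CDZ) ⊢ (q2, 1010, DZ) ⊢ (q1, 010, DDZ) ⊢ (q0, 10, DZ) ⊢ (q1, 0, Z) ⊢ (q0, ε, DDZ)
All input consumed; M is in state q0.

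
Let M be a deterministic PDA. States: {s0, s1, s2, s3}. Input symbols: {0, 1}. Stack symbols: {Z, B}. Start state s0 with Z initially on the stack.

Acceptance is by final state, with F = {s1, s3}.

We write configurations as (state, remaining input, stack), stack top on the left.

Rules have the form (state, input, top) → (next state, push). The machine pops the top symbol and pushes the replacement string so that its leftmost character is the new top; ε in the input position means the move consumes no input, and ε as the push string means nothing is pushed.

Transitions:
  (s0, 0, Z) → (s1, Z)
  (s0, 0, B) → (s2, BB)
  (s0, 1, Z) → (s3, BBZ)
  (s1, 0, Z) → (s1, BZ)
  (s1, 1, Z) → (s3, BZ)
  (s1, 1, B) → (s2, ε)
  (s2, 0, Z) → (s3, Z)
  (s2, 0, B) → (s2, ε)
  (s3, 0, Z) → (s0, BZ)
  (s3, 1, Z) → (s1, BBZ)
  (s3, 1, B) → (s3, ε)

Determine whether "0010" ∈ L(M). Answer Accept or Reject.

(s0, 0010, Z)
  read 0, top Z: go to s1, push Z → (s1, 010, Z)
  read 0, top Z: go to s1, push BZ → (s1, 10, BZ)
  read 1, top B: go to s2, push ε → (s2, 0, Z)
  read 0, top Z: go to s3, push Z → (s3, ε, Z)
All input consumed; state s3 ∈ F.

Accept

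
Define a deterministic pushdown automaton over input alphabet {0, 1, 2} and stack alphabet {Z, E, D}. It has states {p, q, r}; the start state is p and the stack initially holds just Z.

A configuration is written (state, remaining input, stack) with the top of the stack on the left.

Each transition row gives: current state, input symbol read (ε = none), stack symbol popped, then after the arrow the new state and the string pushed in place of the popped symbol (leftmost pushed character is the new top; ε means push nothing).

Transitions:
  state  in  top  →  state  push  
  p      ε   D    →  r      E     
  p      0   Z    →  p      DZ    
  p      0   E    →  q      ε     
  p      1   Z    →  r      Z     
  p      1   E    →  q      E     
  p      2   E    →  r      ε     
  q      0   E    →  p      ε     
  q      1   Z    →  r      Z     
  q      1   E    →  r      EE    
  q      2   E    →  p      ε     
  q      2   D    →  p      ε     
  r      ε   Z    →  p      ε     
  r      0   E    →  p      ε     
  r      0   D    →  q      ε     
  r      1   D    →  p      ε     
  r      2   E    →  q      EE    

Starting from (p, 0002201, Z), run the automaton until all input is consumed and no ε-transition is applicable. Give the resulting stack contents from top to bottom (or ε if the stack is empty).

ε

(p, 0002201, Z) ⊢ (p, 002201, DZ) ⊢ (r, 002201, EZ) ⊢ (p, 02201, Z) ⊢ (p, 2201, DZ) ⊢ (r, 2201, EZ) ⊢ (q, 201, EEZ) ⊢ (p, 01, EZ) ⊢ (q, 1, Z) ⊢ (r, ε, Z) ⊢ (p, ε, ε)
All input consumed in state p with stack ε.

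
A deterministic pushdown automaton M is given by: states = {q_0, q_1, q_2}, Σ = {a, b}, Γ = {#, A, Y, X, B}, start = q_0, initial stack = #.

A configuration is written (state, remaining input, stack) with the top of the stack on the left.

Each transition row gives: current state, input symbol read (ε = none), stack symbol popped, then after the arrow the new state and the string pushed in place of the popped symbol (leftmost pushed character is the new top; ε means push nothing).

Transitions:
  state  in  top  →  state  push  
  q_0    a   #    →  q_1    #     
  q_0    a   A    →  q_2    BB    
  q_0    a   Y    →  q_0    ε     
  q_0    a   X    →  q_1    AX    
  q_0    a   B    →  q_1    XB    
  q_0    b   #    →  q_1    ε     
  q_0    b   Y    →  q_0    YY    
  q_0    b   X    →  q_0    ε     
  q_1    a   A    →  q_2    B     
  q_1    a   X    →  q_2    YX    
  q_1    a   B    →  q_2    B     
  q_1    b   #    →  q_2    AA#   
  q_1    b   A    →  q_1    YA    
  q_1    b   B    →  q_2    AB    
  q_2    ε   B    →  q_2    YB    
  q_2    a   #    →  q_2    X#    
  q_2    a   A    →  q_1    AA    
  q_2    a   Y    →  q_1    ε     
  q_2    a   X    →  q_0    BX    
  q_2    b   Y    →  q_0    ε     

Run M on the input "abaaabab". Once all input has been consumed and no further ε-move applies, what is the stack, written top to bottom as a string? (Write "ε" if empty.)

YAABAA#

(q_0, abaaabab, #)
  read a, top #: go to q_1, push # → (q_1, baaabab, #)
  read b, top #: go to q_2, push AA# → (q_2, aaabab, AA#)
  read a, top A: go to q_1, push AA → (q_1, aabab, AAA#)
  read a, top A: go to q_2, push B → (q_2, abab, BAA#)
  ε-move, top B: go to q_2, push YB → (q_2, abab, YBAA#)
  read a, top Y: go to q_1, push ε → (q_1, bab, BAA#)
  read b, top B: go to q_2, push AB → (q_2, ab, ABAA#)
  read a, top A: go to q_1, push AA → (q_1, b, AABAA#)
  read b, top A: go to q_1, push YA → (q_1, ε, YAABAA#)
All input consumed in state q_1 with stack YAABAA#.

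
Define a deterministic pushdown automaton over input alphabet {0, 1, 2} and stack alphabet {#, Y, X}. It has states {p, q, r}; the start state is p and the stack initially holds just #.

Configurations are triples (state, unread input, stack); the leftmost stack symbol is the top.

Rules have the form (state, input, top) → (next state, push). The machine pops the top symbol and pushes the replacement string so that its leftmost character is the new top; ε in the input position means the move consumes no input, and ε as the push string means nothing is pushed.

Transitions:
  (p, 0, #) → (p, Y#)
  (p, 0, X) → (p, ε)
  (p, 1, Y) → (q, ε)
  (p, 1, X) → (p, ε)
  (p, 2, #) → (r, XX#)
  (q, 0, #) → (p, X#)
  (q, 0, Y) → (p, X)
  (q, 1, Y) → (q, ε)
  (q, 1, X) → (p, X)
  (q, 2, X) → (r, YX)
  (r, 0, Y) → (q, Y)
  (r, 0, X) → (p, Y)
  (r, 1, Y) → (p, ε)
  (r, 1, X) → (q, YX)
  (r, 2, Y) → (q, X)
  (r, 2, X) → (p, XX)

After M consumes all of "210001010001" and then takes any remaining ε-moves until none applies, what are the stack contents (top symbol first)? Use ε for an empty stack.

#

(p, 210001010001, #)
  read 2, top #: go to r, push XX# → (r, 10001010001, XX#)
  read 1, top X: go to q, push YX → (q, 0001010001, YXX#)
  read 0, top Y: go to p, push X → (p, 001010001, XXX#)
  read 0, top X: go to p, push ε → (p, 01010001, XX#)
  read 0, top X: go to p, push ε → (p, 1010001, X#)
  read 1, top X: go to p, push ε → (p, 010001, #)
  read 0, top #: go to p, push Y# → (p, 10001, Y#)
  read 1, top Y: go to q, push ε → (q, 0001, #)
  read 0, top #: go to p, push X# → (p, 001, X#)
  read 0, top X: go to p, push ε → (p, 01, #)
  read 0, top #: go to p, push Y# → (p, 1, Y#)
  read 1, top Y: go to q, push ε → (q, ε, #)
All input consumed in state q with stack #.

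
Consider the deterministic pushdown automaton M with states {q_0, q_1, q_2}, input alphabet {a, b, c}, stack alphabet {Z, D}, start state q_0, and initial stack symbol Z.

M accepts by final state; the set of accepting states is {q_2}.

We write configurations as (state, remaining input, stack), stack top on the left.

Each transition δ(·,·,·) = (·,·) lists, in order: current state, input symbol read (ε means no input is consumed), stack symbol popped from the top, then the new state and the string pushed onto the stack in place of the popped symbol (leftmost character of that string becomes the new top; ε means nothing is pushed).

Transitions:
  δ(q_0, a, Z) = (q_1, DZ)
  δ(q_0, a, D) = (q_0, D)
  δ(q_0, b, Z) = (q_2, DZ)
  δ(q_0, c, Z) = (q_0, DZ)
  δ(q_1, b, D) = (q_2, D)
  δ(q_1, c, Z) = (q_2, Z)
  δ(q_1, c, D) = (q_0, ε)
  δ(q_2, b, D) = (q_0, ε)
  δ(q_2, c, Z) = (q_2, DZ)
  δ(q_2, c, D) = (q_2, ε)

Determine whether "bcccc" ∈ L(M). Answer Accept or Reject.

Accept

(q_0, bcccc, Z)
  read b, top Z: go to q_2, push DZ → (q_2, cccc, DZ)
  read c, top D: go to q_2, push ε → (q_2, ccc, Z)
  read c, top Z: go to q_2, push DZ → (q_2, cc, DZ)
  read c, top D: go to q_2, push ε → (q_2, c, Z)
  read c, top Z: go to q_2, push DZ → (q_2, ε, DZ)
All input consumed; state q_2 ∈ F.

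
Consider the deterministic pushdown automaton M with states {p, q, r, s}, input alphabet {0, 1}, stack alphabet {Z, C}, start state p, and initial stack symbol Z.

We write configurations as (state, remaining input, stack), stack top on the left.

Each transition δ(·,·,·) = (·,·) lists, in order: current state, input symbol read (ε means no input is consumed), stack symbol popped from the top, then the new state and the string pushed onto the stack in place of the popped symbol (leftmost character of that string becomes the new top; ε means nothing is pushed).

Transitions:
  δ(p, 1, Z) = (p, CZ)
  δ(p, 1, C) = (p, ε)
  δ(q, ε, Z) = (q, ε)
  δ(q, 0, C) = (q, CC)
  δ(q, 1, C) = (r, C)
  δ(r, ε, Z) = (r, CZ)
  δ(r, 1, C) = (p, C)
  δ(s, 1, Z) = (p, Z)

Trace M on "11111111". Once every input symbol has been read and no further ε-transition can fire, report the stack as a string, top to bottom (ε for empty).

(p, 11111111, Z)
  read 1, top Z: go to p, push CZ → (p, 1111111, CZ)
  read 1, top C: go to p, push ε → (p, 111111, Z)
  read 1, top Z: go to p, push CZ → (p, 11111, CZ)
  read 1, top C: go to p, push ε → (p, 1111, Z)
  read 1, top Z: go to p, push CZ → (p, 111, CZ)
  read 1, top C: go to p, push ε → (p, 11, Z)
  read 1, top Z: go to p, push CZ → (p, 1, CZ)
  read 1, top C: go to p, push ε → (p, ε, Z)
All input consumed in state p with stack Z.

Z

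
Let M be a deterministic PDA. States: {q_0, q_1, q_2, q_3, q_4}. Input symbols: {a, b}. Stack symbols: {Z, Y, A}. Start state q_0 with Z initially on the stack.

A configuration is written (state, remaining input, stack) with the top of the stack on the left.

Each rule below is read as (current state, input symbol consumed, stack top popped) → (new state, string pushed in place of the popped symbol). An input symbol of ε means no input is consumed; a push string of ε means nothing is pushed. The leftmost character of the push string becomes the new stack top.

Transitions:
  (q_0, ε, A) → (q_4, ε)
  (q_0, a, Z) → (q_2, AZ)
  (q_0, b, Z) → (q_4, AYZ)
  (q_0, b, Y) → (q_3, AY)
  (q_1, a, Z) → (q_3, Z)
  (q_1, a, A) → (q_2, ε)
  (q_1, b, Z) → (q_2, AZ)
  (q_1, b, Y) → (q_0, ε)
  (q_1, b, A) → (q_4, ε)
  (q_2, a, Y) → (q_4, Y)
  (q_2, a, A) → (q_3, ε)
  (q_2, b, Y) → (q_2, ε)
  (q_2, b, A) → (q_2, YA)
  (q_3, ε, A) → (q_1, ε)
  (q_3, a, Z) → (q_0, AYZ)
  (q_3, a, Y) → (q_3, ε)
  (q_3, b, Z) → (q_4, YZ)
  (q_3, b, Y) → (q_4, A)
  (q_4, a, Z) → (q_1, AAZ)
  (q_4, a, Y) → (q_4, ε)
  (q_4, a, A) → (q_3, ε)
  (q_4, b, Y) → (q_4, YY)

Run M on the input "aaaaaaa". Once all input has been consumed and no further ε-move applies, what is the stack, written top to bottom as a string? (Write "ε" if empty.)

(q_0, aaaaaaa, Z)
  read a, top Z: go to q_2, push AZ → (q_2, aaaaaa, AZ)
  read a, top A: go to q_3, push ε → (q_3, aaaaa, Z)
  read a, top Z: go to q_0, push AYZ → (q_0, aaaa, AYZ)
  ε-move, top A: go to q_4, push ε → (q_4, aaaa, YZ)
  read a, top Y: go to q_4, push ε → (q_4, aaa, Z)
  read a, top Z: go to q_1, push AAZ → (q_1, aa, AAZ)
  read a, top A: go to q_2, push ε → (q_2, a, AZ)
  read a, top A: go to q_3, push ε → (q_3, ε, Z)
All input consumed in state q_3 with stack Z.

Z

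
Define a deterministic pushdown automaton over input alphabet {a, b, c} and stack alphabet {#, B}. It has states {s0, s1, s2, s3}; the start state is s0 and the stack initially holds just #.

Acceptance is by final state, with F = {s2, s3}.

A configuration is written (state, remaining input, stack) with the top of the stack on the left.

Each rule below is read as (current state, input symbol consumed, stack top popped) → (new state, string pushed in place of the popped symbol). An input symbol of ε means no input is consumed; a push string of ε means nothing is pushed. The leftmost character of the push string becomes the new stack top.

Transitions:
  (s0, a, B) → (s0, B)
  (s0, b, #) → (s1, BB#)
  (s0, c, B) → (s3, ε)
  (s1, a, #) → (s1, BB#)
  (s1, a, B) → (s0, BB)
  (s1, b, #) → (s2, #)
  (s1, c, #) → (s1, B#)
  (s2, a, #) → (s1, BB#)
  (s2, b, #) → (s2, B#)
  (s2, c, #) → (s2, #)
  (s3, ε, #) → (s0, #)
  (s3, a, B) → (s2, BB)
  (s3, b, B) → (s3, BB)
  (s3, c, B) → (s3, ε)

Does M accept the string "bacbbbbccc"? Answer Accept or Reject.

Accept

(s0, bacbbbbccc, #)
  read b, top #: go to s1, push BB# → (s1, acbbbbccc, BB#)
  read a, top B: go to s0, push BB → (s0, cbbbbccc, BBB#)
  read c, top B: go to s3, push ε → (s3, bbbbccc, BB#)
  read b, top B: go to s3, push BB → (s3, bbbccc, BBB#)
  read b, top B: go to s3, push BB → (s3, bbccc, BBBB#)
  read b, top B: go to s3, push BB → (s3, bccc, BBBBB#)
  read b, top B: go to s3, push BB → (s3, ccc, BBBBBB#)
  read c, top B: go to s3, push ε → (s3, cc, BBBBB#)
  read c, top B: go to s3, push ε → (s3, c, BBBB#)
  read c, top B: go to s3, push ε → (s3, ε, BBB#)
All input consumed; state s3 ∈ F.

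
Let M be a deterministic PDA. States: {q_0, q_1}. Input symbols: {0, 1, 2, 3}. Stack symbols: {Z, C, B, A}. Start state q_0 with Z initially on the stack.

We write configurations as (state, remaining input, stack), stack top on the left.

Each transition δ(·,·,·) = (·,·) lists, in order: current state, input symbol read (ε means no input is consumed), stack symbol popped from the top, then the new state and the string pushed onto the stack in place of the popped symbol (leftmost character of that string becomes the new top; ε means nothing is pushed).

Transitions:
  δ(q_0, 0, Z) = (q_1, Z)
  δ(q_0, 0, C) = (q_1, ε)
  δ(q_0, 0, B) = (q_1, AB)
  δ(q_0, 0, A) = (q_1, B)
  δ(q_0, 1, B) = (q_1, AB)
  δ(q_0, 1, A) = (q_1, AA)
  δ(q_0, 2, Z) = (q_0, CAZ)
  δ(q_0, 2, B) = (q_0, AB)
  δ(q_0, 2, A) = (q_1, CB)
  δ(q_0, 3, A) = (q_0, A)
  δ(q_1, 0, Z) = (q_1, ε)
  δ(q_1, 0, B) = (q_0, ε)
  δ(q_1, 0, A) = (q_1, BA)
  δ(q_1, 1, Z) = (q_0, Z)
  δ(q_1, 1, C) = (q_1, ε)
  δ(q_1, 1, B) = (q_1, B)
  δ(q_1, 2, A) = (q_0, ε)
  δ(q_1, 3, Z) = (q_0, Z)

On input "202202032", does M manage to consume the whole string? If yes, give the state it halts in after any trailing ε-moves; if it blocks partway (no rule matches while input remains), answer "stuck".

(q_0, 202202032, Z)
  read 2, top Z: go to q_0, push CAZ → (q_0, 02202032, CAZ)
  read 0, top C: go to q_1, push ε → (q_1, 2202032, AZ)
  read 2, top A: go to q_0, push ε → (q_0, 202032, Z)
  read 2, top Z: go to q_0, push CAZ → (q_0, 02032, CAZ)
  read 0, top C: go to q_1, push ε → (q_1, 2032, AZ)
  read 2, top A: go to q_0, push ε → (q_0, 032, Z)
  read 0, top Z: go to q_1, push Z → (q_1, 32, Z)
  read 3, top Z: go to q_0, push Z → (q_0, 2, Z)
  read 2, top Z: go to q_0, push CAZ → (q_0, ε, CAZ)
All input consumed; M is in state q_0.

q_0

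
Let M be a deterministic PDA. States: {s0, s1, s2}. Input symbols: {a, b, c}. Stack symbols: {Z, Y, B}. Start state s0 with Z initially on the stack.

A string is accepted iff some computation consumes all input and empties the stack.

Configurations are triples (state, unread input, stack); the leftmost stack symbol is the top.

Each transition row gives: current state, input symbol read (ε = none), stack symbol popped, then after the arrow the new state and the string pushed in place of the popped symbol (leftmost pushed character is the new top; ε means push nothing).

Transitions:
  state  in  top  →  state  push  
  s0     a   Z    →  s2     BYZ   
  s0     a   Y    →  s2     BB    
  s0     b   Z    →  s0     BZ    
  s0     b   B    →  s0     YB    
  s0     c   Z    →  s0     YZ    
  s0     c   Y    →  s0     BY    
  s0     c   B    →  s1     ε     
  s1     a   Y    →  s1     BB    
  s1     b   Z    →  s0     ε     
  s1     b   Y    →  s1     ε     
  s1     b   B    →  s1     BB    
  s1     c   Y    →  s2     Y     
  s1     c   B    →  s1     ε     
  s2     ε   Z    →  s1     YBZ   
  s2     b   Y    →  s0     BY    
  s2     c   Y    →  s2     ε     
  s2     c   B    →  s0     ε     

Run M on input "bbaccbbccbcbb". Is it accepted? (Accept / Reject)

(s0, bbaccbbccbcbb, Z)
  read b, top Z: go to s0, push BZ → (s0, baccbbccbcbb, BZ)
  read b, top B: go to s0, push YB → (s0, accbbccbcbb, YBZ)
  read a, top Y: go to s2, push BB → (s2, ccbbccbcbb, BBBZ)
  read c, top B: go to s0, push ε → (s0, cbbccbcbb, BBZ)
  read c, top B: go to s1, push ε → (s1, bbccbcbb, BZ)
  read b, top B: go to s1, push BB → (s1, bccbcbb, BBZ)
  read b, top B: go to s1, push BB → (s1, ccbcbb, BBBZ)
  read c, top B: go to s1, push ε → (s1, cbcbb, BBZ)
  read c, top B: go to s1, push ε → (s1, bcbb, BZ)
  read b, top B: go to s1, push BB → (s1, cbb, BBZ)
  read c, top B: go to s1, push ε → (s1, bb, BZ)
  read b, top B: go to s1, push BB → (s1, b, BBZ)
  read b, top B: go to s1, push BB → (s1, ε, BBBZ)
All input consumed; stack is BBBZ, not empty, and no further ε-move applies.

Reject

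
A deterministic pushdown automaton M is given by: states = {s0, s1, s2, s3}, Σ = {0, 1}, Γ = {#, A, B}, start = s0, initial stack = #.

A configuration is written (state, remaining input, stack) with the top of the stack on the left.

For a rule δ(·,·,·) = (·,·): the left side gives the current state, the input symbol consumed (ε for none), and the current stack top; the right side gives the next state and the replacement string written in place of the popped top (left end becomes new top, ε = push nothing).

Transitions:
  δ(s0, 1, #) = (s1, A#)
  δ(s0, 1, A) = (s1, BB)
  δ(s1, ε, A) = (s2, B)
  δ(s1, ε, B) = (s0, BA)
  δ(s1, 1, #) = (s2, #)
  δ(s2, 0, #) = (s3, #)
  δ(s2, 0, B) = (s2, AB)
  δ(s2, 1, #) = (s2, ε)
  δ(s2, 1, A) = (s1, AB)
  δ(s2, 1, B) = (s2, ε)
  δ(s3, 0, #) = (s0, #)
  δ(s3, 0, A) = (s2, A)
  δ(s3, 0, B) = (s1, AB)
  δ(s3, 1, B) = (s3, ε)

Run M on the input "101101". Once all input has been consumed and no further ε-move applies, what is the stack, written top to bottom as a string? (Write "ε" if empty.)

(s0, 101101, #)
  read 1, top #: go to s1, push A# → (s1, 01101, A#)
  ε-move, top A: go to s2, push B → (s2, 01101, B#)
  read 0, top B: go to s2, push AB → (s2, 1101, AB#)
  read 1, top A: go to s1, push AB → (s1, 101, ABB#)
  ε-move, top A: go to s2, push B → (s2, 101, BBB#)
  read 1, top B: go to s2, push ε → (s2, 01, BB#)
  read 0, top B: go to s2, push AB → (s2, 1, ABB#)
  read 1, top A: go to s1, push AB → (s1, ε, ABBB#)
  ε-move, top A: go to s2, push B → (s2, ε, BBBB#)
All input consumed in state s2 with stack BBBB#.

BBBB#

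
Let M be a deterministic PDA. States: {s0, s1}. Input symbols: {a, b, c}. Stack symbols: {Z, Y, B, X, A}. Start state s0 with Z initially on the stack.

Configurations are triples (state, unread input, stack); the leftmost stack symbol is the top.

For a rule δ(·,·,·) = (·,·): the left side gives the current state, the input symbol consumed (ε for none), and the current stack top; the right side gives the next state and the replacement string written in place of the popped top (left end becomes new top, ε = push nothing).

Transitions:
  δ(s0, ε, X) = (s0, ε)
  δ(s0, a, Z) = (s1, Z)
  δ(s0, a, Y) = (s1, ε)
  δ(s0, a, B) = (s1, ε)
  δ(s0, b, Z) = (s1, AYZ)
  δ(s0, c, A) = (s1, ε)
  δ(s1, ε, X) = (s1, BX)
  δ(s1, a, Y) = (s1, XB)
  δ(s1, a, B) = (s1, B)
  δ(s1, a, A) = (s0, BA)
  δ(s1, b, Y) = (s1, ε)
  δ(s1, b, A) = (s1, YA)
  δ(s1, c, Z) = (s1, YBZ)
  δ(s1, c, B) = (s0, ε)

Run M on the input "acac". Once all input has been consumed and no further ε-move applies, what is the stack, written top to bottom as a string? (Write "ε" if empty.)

BBZ

(s0, acac, Z)
  read a, top Z: go to s1, push Z → (s1, cac, Z)
  read c, top Z: go to s1, push YBZ → (s1, ac, YBZ)
  read a, top Y: go to s1, push XB → (s1, c, XBBZ)
  ε-move, top X: go to s1, push BX → (s1, c, BXBBZ)
  read c, top B: go to s0, push ε → (s0, ε, XBBZ)
  ε-move, top X: go to s0, push ε → (s0, ε, BBZ)
All input consumed in state s0 with stack BBZ.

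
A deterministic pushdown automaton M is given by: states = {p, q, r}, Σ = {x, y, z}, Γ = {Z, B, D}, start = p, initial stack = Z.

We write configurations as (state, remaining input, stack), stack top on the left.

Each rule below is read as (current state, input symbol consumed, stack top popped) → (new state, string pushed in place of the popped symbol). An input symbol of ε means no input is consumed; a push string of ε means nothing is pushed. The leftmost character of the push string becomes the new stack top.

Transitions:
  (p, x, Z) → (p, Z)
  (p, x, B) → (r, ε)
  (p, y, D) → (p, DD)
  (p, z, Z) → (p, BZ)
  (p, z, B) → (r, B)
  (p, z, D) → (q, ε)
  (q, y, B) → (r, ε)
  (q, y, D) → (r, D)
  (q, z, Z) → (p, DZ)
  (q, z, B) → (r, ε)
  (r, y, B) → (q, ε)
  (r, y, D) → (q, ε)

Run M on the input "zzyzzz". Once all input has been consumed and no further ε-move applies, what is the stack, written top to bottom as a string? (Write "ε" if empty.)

(p, zzyzzz, Z) ⊢ (p, zyzzz, BZ) ⊢ (r, yzzz, BZ) ⊢ (q, zzz, Z) ⊢ (p, zz, DZ) ⊢ (q, z, Z) ⊢ (p, ε, DZ)
All input consumed in state p with stack DZ.

DZ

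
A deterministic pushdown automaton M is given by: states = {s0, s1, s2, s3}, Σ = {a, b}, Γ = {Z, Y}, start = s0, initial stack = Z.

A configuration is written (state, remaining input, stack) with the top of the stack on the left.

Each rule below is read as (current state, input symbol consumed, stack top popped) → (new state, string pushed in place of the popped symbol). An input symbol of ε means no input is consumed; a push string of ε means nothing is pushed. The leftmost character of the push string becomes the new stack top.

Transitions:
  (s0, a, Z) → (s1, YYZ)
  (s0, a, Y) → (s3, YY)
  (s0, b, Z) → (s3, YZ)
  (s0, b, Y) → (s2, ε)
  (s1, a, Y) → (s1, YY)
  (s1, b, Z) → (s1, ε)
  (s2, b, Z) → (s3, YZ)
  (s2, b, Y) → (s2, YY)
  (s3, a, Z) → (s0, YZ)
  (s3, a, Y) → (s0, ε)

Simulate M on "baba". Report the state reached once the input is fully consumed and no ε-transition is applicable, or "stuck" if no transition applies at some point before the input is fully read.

s0

(s0, baba, Z)
  read b, top Z: go to s3, push YZ → (s3, aba, YZ)
  read a, top Y: go to s0, push ε → (s0, ba, Z)
  read b, top Z: go to s3, push YZ → (s3, a, YZ)
  read a, top Y: go to s0, push ε → (s0, ε, Z)
All input consumed; M is in state s0.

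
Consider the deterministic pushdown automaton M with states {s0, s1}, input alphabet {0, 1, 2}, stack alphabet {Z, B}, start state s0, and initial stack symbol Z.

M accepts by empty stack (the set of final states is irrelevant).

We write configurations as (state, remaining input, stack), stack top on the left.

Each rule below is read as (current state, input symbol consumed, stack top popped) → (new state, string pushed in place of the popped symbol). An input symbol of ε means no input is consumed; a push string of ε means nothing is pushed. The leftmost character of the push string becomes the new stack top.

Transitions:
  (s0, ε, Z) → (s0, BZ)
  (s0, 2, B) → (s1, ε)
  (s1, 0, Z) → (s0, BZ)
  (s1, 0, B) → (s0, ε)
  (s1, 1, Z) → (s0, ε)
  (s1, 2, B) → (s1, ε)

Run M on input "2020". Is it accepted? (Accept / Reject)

Reject

(s0, 2020, Z) ⊢ (s0, 2020, BZ) ⊢ (s1, 020, Z) ⊢ (s0, 20, BZ) ⊢ (s1, 0, Z) ⊢ (s0, ε, BZ)
All input consumed; stack is BZ, not empty, and no further ε-move applies.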